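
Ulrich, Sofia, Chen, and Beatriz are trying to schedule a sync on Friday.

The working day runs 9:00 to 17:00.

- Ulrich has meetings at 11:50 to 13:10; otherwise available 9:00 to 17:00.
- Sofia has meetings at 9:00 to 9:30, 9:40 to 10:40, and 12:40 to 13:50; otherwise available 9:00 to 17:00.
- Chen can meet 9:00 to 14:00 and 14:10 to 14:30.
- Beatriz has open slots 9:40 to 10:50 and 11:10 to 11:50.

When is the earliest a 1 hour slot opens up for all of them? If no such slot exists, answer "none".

none

Ulrich free within 09:00–17:00: 09:00–11:50, 13:10–17:00.
Sofia free within 09:00–17:00: 09:30–09:40, 10:40–12:40, 13:50–17:00.
Ulrich ∩ Sofia: 09:30–09:40, 10:40–11:50, 13:50–17:00.
Ulrich ∩ Sofia ∩ Chen: 09:30–09:40, 10:40–11:50, 13:50–14:00, 14:10–14:30.
Ulrich ∩ Sofia ∩ Chen ∩ Beatriz: 10:40–10:50, 11:10–11:50.
Windows ≥ 60 min: (none).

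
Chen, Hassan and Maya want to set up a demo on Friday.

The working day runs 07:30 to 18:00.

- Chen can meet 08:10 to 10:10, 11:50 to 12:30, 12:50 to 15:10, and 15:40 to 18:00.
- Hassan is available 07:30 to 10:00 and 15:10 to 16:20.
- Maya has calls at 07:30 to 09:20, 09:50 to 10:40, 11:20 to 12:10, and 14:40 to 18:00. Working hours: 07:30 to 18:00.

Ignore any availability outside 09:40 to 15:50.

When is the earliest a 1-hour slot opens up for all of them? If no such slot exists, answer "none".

none

Maya free within 07:30–18:00: 09:20–09:50, 10:40–11:20, 12:10–14:40.
Chen ∩ Hassan: 08:10–10:00, 15:40–16:20.
Chen ∩ Hassan ∩ Maya: 09:20–09:50.
Restricted to 09:40–15:50: 09:40–09:50.
Windows ≥ 60 min: (none).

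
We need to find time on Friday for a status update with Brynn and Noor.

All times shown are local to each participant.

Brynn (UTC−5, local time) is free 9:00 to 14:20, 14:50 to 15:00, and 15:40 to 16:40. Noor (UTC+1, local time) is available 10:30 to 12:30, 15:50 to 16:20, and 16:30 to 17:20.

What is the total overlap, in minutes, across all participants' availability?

80 minutes

Brynn → UTC: 14:00–19:20, 19:50–20:00, 20:40–21:40.
Noor → UTC: 09:30–11:30, 14:50–15:20, 15:30–16:20.
Brynn ∩ Noor: 14:50–15:20, 15:30–16:20.
Total common minutes: 30 + 50 = 80.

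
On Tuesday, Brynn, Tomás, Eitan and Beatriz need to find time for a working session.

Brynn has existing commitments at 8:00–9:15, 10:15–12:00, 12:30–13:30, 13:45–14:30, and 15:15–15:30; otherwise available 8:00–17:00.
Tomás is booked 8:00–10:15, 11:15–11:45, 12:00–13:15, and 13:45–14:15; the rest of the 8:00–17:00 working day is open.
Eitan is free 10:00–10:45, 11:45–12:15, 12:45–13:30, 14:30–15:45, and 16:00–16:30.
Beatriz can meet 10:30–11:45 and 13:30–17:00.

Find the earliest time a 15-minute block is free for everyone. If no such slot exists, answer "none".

14:30

Brynn free within 08:00–17:00: 09:15–10:15, 12:00–12:30, 13:30–13:45, 14:30–15:15, 15:30–17:00.
Tomás free within 08:00–17:00: 10:15–11:15, 11:45–12:00, 13:15–13:45, 14:15–17:00.
Brynn ∩ Tomás: 13:30–13:45, 14:30–15:15, 15:30–17:00.
Brynn ∩ Tomás ∩ Eitan: 14:30–15:15, 15:30–15:45, 16:00–16:30.
Brynn ∩ Tomás ∩ Eitan ∩ Beatriz: 14:30–15:15, 15:30–15:45, 16:00–16:30.
Windows ≥ 15 min: 14:30–15:15, 15:30–15:45, 16:00–16:30.
Earliest such window starts at 14:30.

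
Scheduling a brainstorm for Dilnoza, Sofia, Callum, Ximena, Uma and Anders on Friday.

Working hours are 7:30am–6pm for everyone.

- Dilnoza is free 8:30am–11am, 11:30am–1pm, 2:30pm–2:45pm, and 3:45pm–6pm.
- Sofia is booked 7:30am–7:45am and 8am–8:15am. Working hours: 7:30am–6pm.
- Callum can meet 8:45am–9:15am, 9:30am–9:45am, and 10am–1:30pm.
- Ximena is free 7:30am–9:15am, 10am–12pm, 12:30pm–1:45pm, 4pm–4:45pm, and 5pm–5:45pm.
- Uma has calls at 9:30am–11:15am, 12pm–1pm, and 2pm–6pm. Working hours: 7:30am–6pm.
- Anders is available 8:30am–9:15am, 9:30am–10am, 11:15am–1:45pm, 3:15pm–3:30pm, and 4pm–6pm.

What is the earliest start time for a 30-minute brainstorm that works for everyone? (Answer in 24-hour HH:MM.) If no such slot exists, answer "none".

Sofia free within 07:30–18:00: 07:45–08:00, 08:15–18:00.
Uma free within 07:30–18:00: 07:30–09:30, 11:15–12:00, 13:00–14:00.
Dilnoza ∩ Sofia: 08:30–11:00, 11:30–13:00, 14:30–14:45, 15:45–18:00.
Dilnoza ∩ Sofia ∩ Callum: 08:45–09:15, 09:30–09:45, 10:00–11:00, 11:30–13:00.
Dilnoza ∩ Sofia ∩ Callum ∩ Ximena: 08:45–09:15, 10:00–11:00, 11:30–12:00, 12:30–13:00.
Dilnoza ∩ Sofia ∩ Callum ∩ Ximena ∩ Uma: 08:45–09:15, 11:30–12:00.
Dilnoza ∩ Sofia ∩ Callum ∩ Ximena ∩ Uma ∩ Anders: 08:45–09:15, 11:30–12:00.
Windows ≥ 30 min: 08:45–09:15, 11:30–12:00.
Earliest such window starts at 08:45.

08:45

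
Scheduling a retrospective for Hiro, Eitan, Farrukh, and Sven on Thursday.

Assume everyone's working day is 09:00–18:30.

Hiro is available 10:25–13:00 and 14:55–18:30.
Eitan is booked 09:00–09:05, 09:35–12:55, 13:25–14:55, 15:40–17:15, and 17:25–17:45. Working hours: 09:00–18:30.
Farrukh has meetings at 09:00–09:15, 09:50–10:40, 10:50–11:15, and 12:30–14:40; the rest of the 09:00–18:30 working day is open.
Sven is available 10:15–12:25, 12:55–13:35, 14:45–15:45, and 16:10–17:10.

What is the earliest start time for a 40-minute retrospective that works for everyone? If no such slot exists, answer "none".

Eitan free within 09:00–18:30: 09:05–09:35, 12:55–13:25, 14:55–15:40, 17:15–17:25, 17:45–18:30.
Farrukh free within 09:00–18:30: 09:15–09:50, 10:40–10:50, 11:15–12:30, 14:40–18:30.
Hiro ∩ Eitan: 12:55–13:00, 14:55–15:40, 17:15–17:25, 17:45–18:30.
Hiro ∩ Eitan ∩ Farrukh: 14:55–15:40, 17:15–17:25, 17:45–18:30.
Hiro ∩ Eitan ∩ Farrukh ∩ Sven: 14:55–15:40.
Windows ≥ 40 min: 14:55–15:40.
Earliest such window starts at 14:55.

14:55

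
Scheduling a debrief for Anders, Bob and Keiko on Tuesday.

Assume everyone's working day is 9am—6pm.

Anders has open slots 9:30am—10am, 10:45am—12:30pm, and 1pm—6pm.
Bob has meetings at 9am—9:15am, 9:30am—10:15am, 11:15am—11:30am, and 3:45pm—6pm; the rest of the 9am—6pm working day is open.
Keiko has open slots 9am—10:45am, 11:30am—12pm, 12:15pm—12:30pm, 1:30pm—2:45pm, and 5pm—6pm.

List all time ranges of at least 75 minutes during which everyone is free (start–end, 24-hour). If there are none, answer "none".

Bob free within 09:00–18:00: 09:15–09:30, 10:15–11:15, 11:30–15:45.
Anders ∩ Bob: 10:45–11:15, 11:30–12:30, 13:00–15:45.
Anders ∩ Bob ∩ Keiko: 11:30–12:00, 12:15–12:30, 13:30–14:45.
Windows ≥ 75 min: 13:30–14:45.

13:30–14:45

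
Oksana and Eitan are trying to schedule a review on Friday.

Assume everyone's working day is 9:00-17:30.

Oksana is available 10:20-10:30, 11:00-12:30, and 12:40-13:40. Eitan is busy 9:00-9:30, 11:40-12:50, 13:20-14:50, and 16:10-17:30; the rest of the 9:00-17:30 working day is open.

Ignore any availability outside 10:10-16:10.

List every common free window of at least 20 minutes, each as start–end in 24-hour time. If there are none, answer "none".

Eitan free within 09:00–17:30: 09:30–11:40, 12:50–13:20, 14:50–16:10.
Oksana ∩ Eitan: 10:20–10:30, 11:00–11:40, 12:50–13:20.
Restricted to 10:10–16:10: 10:20–10:30, 11:00–11:40, 12:50–13:20.
Windows ≥ 20 min: 11:00–11:40, 12:50–13:20.

11:00–11:40, 12:50–13:20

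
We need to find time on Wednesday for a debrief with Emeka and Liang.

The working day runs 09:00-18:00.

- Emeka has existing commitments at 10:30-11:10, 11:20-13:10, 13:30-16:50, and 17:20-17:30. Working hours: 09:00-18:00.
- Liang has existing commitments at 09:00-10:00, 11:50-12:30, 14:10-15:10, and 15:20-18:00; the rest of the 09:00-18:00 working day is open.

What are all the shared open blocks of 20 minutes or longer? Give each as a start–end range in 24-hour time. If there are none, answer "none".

Emeka free within 09:00–18:00: 09:00–10:30, 11:10–11:20, 13:10–13:30, 16:50–17:20, 17:30–18:00.
Liang free within 09:00–18:00: 10:00–11:50, 12:30–14:10, 15:10–15:20.
Emeka ∩ Liang: 10:00–10:30, 11:10–11:20, 13:10–13:30.
Windows ≥ 20 min: 10:00–10:30, 13:10–13:30.

10:00–10:30, 13:10–13:30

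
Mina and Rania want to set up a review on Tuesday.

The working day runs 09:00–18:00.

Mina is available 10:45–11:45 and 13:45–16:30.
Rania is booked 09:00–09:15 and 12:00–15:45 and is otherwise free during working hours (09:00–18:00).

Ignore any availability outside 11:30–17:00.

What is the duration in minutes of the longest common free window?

Rania free within 09:00–18:00: 09:15–12:00, 15:45–18:00.
Mina ∩ Rania: 10:45–11:45, 15:45–16:30.
Restricted to 11:30–17:00: 11:30–11:45, 15:45–16:30.
Common window lengths: 15, 45 min; longest is 45.

45 minutes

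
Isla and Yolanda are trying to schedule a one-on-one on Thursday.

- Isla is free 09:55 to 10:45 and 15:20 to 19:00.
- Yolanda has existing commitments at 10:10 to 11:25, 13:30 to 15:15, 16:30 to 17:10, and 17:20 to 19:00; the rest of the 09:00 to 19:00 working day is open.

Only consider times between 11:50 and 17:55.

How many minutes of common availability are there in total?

Yolanda free within 09:00–19:00: 09:00–10:10, 11:25–13:30, 15:15–16:30, 17:10–17:20.
Isla ∩ Yolanda: 09:55–10:10, 15:20–16:30, 17:10–17:20.
Restricted to 11:50–17:55: 15:20–16:30, 17:10–17:20.
Total common minutes: 70 + 10 = 80.

80 minutes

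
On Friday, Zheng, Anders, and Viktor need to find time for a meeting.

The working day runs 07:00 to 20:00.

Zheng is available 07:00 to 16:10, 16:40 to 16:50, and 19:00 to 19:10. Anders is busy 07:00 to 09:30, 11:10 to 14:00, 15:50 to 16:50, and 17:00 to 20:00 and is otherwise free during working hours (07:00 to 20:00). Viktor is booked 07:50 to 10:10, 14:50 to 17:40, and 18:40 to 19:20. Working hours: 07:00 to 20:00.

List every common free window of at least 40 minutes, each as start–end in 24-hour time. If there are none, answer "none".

10:10–11:10, 14:00–14:50

Anders free within 07:00–20:00: 09:30–11:10, 14:00–15:50, 16:50–17:00.
Viktor free within 07:00–20:00: 07:00–07:50, 10:10–14:50, 17:40–18:40, 19:20–20:00.
Zheng ∩ Anders: 09:30–11:10, 14:00–15:50.
Zheng ∩ Anders ∩ Viktor: 10:10–11:10, 14:00–14:50.
Windows ≥ 40 min: 10:10–11:10, 14:00–14:50.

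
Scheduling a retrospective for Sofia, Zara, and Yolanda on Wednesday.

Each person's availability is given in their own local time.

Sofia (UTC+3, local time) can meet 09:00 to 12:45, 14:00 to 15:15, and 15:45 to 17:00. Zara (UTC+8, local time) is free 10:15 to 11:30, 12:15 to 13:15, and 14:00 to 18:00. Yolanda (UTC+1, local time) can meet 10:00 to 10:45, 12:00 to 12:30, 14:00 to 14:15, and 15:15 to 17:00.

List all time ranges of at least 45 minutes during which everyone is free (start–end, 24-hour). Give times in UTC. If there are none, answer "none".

Sofia → UTC: 06:00–09:45, 11:00–12:15, 12:45–14:00.
Zara → UTC: 02:15–03:30, 04:15–05:15, 06:00–10:00.
Yolanda → UTC: 09:00–09:45, 11:00–11:30, 13:00–13:15, 14:15–16:00.
Sofia ∩ Zara: 06:00–09:45.
Sofia ∩ Zara ∩ Yolanda: 09:00–09:45.
Windows ≥ 45 min: 09:00–09:45.

09:00–09:45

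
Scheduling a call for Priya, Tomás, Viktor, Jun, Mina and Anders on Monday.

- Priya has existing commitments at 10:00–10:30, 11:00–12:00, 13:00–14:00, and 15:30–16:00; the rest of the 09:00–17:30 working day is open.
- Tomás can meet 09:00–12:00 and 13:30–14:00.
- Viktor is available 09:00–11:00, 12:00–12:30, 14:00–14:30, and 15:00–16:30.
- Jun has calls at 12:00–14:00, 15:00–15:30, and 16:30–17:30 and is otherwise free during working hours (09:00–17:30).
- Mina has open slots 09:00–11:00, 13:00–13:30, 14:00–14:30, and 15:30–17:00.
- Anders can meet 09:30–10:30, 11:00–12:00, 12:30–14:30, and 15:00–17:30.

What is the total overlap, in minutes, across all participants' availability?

30 minutes

Priya free within 09:00–17:30: 09:00–10:00, 10:30–11:00, 12:00–13:00, 14:00–15:30, 16:00–17:30.
Jun free within 09:00–17:30: 09:00–12:00, 14:00–15:00, 15:30–16:30.
Priya ∩ Tomás: 09:00–10:00, 10:30–11:00.
Priya ∩ Tomás ∩ Viktor: 09:00–10:00, 10:30–11:00.
Priya ∩ Tomás ∩ Viktor ∩ Jun: 09:00–10:00, 10:30–11:00.
Priya ∩ Tomás ∩ Viktor ∩ Jun ∩ Mina: 09:00–10:00, 10:30–11:00.
Priya ∩ Tomás ∩ Viktor ∩ Jun ∩ Mina ∩ Anders: 09:30–10:00.
Total common minutes: 30.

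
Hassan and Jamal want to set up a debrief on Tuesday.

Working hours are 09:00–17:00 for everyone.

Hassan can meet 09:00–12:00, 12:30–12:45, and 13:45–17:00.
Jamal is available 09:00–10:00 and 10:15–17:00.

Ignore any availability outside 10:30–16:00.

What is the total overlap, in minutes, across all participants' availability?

240 minutes

Hassan ∩ Jamal: 09:00–10:00, 10:15–12:00, 12:30–12:45, 13:45–17:00.
Restricted to 10:30–16:00: 10:30–12:00, 12:30–12:45, 13:45–16:00.
Total common minutes: 90 + 15 + 135 = 240.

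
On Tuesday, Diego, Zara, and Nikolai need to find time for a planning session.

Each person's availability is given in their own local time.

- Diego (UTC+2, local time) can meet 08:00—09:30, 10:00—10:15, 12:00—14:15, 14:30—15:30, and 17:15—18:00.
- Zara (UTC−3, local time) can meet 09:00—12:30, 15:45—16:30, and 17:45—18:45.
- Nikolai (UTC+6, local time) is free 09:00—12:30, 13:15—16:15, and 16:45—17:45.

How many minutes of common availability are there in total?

0 minutes

Diego → UTC: 06:00–07:30, 08:00–08:15, 10:00–12:15, 12:30–13:30, 15:15–16:00.
Zara → UTC: 12:00–15:30, 18:45–19:30, 20:45–21:45.
Nikolai → UTC: 03:00–06:30, 07:15–10:15, 10:45–11:45.
Diego ∩ Zara: 12:00–12:15, 12:30–13:30, 15:15–15:30.
Diego ∩ Zara ∩ Nikolai: (none).
Total common minutes: 0.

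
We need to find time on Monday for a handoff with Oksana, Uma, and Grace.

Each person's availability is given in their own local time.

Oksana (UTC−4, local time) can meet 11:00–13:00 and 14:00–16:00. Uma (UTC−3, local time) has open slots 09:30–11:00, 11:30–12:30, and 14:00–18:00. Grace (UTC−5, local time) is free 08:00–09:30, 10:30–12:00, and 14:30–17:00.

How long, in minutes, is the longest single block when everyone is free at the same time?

Oksana → UTC: 15:00–17:00, 18:00–20:00.
Uma → UTC: 12:30–14:00, 14:30–15:30, 17:00–21:00.
Grace → UTC: 13:00–14:30, 15:30–17:00, 19:30–22:00.
Oksana ∩ Uma: 15:00–15:30, 18:00–20:00.
Oksana ∩ Uma ∩ Grace: 19:30–20:00.
Single common window of 30 minutes.

30 minutes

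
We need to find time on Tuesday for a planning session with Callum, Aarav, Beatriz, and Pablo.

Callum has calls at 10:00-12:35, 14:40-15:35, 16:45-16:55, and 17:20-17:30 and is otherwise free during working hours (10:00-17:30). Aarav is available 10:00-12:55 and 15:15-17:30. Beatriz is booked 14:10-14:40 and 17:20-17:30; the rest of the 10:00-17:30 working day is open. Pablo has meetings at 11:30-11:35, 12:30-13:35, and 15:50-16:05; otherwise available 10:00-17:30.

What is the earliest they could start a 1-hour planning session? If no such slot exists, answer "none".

none

Callum free within 10:00–17:30: 12:35–14:40, 15:35–16:45, 16:55–17:20.
Beatriz free within 10:00–17:30: 10:00–14:10, 14:40–17:20.
Pablo free within 10:00–17:30: 10:00–11:30, 11:35–12:30, 13:35–15:50, 16:05–17:30.
Callum ∩ Aarav: 12:35–12:55, 15:35–16:45, 16:55–17:20.
Callum ∩ Aarav ∩ Beatriz: 12:35–12:55, 15:35–16:45, 16:55–17:20.
Callum ∩ Aarav ∩ Beatriz ∩ Pablo: 15:35–15:50, 16:05–16:45, 16:55–17:20.
Windows ≥ 60 min: (none).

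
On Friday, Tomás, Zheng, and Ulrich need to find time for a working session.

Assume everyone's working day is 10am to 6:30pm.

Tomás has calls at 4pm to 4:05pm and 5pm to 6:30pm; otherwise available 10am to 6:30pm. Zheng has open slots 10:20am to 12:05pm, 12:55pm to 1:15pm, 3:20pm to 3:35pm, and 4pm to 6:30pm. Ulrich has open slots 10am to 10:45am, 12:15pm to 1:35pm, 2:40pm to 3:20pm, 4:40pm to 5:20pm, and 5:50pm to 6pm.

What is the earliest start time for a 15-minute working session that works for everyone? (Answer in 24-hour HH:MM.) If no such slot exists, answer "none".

Tomás free within 10:00–18:30: 10:00–16:00, 16:05–17:00.
Tomás ∩ Zheng: 10:20–12:05, 12:55–13:15, 15:20–15:35, 16:05–17:00.
Tomás ∩ Zheng ∩ Ulrich: 10:20–10:45, 12:55–13:15, 16:40–17:00.
Windows ≥ 15 min: 10:20–10:45, 12:55–13:15, 16:40–17:00.
Earliest such window starts at 10:20.

10:20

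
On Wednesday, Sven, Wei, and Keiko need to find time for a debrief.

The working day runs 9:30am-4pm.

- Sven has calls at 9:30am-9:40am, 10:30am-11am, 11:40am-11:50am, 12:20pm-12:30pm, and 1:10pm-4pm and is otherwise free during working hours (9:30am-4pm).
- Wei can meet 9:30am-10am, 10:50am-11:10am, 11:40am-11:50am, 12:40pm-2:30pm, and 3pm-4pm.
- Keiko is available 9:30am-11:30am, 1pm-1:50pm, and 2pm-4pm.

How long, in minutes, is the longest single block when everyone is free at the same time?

20 minutes

Sven free within 09:30–16:00: 09:40–10:30, 11:00–11:40, 11:50–12:20, 12:30–13:10.
Sven ∩ Wei: 09:40–10:00, 11:00–11:10, 12:40–13:10.
Sven ∩ Wei ∩ Keiko: 09:40–10:00, 11:00–11:10, 13:00–13:10.
Common window lengths: 20, 10, 10 min; longest is 20.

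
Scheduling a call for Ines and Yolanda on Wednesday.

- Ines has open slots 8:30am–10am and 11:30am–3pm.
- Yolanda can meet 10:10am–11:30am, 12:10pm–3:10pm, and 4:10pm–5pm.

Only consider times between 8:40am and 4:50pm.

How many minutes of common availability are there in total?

170 minutes

Ines ∩ Yolanda: 12:10–15:00.
Restricted to 08:40–16:50: 12:10–15:00.
Total common minutes: 170.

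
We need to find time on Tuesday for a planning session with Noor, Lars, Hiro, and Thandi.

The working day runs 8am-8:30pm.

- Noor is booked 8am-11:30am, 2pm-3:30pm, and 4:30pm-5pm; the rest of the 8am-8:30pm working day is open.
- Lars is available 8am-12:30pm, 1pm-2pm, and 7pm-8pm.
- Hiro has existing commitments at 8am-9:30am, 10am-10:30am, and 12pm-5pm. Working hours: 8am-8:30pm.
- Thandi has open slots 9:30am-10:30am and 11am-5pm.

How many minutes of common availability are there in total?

30 minutes

Noor free within 08:00–20:30: 11:30–14:00, 15:30–16:30, 17:00–20:30.
Hiro free within 08:00–20:30: 09:30–10:00, 10:30–12:00, 17:00–20:30.
Noor ∩ Lars: 11:30–12:30, 13:00–14:00, 19:00–20:00.
Noor ∩ Lars ∩ Hiro: 11:30–12:00, 19:00–20:00.
Noor ∩ Lars ∩ Hiro ∩ Thandi: 11:30–12:00.
Total common minutes: 30.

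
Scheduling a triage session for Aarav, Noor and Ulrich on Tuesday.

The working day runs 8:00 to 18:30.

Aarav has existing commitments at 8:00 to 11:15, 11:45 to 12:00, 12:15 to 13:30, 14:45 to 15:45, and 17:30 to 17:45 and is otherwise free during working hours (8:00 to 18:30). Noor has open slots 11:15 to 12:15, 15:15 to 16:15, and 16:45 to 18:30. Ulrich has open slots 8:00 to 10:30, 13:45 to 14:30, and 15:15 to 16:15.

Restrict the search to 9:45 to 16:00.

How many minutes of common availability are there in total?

Aarav free within 08:00–18:30: 11:15–11:45, 12:00–12:15, 13:30–14:45, 15:45–17:30, 17:45–18:30.
Aarav ∩ Noor: 11:15–11:45, 12:00–12:15, 15:45–16:15, 16:45–17:30, 17:45–18:30.
Aarav ∩ Noor ∩ Ulrich: 15:45–16:15.
Restricted to 09:45–16:00: 15:45–16:00.
Total common minutes: 15.

15 minutes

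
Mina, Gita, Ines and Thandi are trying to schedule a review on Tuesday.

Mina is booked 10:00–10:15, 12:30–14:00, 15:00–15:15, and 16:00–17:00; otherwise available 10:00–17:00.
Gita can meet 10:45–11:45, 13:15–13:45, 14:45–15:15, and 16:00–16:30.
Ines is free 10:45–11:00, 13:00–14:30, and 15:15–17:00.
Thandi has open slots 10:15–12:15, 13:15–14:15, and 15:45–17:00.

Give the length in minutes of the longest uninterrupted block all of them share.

15 minutes

Mina free within 10:00–17:00: 10:15–12:30, 14:00–15:00, 15:15–16:00.
Mina ∩ Gita: 10:45–11:45, 14:45–15:00.
Mina ∩ Gita ∩ Ines: 10:45–11:00.
Mina ∩ Gita ∩ Ines ∩ Thandi: 10:45–11:00.
Single common window of 15 minutes.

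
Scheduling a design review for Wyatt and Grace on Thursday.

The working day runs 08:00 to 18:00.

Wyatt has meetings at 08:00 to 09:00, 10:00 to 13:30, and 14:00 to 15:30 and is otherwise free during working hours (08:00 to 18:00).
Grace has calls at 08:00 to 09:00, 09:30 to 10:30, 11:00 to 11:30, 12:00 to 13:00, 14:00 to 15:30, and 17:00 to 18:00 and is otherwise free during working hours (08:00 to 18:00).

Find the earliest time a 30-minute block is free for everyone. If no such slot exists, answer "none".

09:00

Wyatt free within 08:00–18:00: 09:00–10:00, 13:30–14:00, 15:30–18:00.
Grace free within 08:00–18:00: 09:00–09:30, 10:30–11:00, 11:30–12:00, 13:00–14:00, 15:30–17:00.
Wyatt ∩ Grace: 09:00–09:30, 13:30–14:00, 15:30–17:00.
Windows ≥ 30 min: 09:00–09:30, 13:30–14:00, 15:30–17:00.
Earliest such window starts at 09:00.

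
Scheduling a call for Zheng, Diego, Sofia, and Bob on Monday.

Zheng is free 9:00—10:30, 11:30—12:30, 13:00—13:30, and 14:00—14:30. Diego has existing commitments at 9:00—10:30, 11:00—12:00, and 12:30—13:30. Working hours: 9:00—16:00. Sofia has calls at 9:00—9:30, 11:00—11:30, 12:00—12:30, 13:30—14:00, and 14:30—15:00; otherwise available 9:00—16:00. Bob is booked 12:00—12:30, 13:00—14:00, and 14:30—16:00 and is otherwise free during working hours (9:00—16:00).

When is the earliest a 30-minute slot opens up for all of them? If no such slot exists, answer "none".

Diego free within 09:00–16:00: 10:30–11:00, 12:00–12:30, 13:30–16:00.
Sofia free within 09:00–16:00: 09:30–11:00, 11:30–12:00, 12:30–13:30, 14:00–14:30, 15:00–16:00.
Bob free within 09:00–16:00: 09:00–12:00, 12:30–13:00, 14:00–14:30.
Zheng ∩ Diego: 12:00–12:30, 14:00–14:30.
Zheng ∩ Diego ∩ Sofia: 14:00–14:30.
Zheng ∩ Diego ∩ Sofia ∩ Bob: 14:00–14:30.
Windows ≥ 30 min: 14:00–14:30.
Earliest such window starts at 14:00.

14:00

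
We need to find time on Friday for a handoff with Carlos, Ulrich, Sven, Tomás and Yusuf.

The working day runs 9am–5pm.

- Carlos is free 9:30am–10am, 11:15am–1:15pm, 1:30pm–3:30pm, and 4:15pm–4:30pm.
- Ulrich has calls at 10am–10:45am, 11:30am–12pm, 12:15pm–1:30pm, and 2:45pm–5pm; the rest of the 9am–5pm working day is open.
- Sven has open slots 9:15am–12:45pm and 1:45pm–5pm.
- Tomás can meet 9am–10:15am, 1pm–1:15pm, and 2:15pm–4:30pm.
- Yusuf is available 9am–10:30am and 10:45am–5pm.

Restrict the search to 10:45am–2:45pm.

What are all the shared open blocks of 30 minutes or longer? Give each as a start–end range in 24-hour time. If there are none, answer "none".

Ulrich free within 09:00–17:00: 09:00–10:00, 10:45–11:30, 12:00–12:15, 13:30–14:45.
Carlos ∩ Ulrich: 09:30–10:00, 11:15–11:30, 12:00–12:15, 13:30–14:45.
Carlos ∩ Ulrich ∩ Sven: 09:30–10:00, 11:15–11:30, 12:00–12:15, 13:45–14:45.
Carlos ∩ Ulrich ∩ Sven ∩ Tomás: 09:30–10:00, 14:15–14:45.
Carlos ∩ Ulrich ∩ Sven ∩ Tomás ∩ Yusuf: 09:30–10:00, 14:15–14:45.
Restricted to 10:45–14:45: 14:15–14:45.
Windows ≥ 30 min: 14:15–14:45.

14:15–14:45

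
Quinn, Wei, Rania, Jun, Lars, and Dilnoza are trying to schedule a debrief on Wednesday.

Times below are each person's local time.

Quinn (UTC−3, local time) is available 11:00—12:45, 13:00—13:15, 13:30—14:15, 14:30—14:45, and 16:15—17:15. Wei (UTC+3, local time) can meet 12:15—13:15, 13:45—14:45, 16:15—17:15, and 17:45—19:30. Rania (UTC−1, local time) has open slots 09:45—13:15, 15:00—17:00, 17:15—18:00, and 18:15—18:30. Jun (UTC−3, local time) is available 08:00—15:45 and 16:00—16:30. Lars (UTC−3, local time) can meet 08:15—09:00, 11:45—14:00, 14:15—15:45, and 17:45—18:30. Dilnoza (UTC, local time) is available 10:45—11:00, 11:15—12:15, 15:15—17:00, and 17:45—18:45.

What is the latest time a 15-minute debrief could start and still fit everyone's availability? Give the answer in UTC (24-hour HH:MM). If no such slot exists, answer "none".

Quinn → UTC: 14:00–15:45, 16:00–16:15, 16:30–17:15, 17:30–17:45, 19:15–20:15.
Wei → UTC: 09:15–10:15, 10:45–11:45, 13:15–14:15, 14:45–16:30.
Rania → UTC: 10:45–14:15, 16:00–18:00, 18:15–19:00, 19:15–19:30.
Jun → UTC: 11:00–18:45, 19:00–19:30.
Lars → UTC: 11:15–12:00, 14:45–17:00, 17:15–18:45, 20:45–21:30.
Dilnoza → UTC: 10:45–11:00, 11:15–12:15, 15:15–17:00, 17:45–18:45.
Quinn ∩ Wei: 14:00–14:15, 14:45–15:45, 16:00–16:15.
Quinn ∩ Wei ∩ Rania: 14:00–14:15, 16:00–16:15.
Quinn ∩ Wei ∩ Rania ∩ Jun: 14:00–14:15, 16:00–16:15.
Quinn ∩ Wei ∩ Rania ∩ Jun ∩ Lars: 16:00–16:15.
Quinn ∩ Wei ∩ Rania ∩ Jun ∩ Lars ∩ Dilnoza: 16:00–16:15.
Windows ≥ 15 min: 16:00–16:15.
Latest start in the last window 16:00–16:15 is 16:15 − 15 min = 16:00.

16:00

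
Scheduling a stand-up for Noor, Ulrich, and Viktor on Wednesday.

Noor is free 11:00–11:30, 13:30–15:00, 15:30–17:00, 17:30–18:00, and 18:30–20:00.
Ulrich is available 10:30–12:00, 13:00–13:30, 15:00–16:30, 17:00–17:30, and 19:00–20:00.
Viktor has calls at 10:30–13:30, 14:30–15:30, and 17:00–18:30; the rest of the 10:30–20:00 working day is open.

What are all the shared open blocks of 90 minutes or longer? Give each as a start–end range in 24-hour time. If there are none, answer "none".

Viktor free within 10:30–20:00: 13:30–14:30, 15:30–17:00, 18:30–20:00.
Noor ∩ Ulrich: 11:00–11:30, 15:30–16:30, 19:00–20:00.
Noor ∩ Ulrich ∩ Viktor: 15:30–16:30, 19:00–20:00.
Windows ≥ 90 min: (none).

none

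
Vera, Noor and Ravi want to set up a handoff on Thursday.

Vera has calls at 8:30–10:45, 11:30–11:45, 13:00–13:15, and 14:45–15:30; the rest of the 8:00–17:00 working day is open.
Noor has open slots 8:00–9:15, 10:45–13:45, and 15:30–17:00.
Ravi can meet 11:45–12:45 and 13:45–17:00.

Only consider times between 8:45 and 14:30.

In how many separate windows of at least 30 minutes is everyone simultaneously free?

Vera free within 08:00–17:00: 08:00–08:30, 10:45–11:30, 11:45–13:00, 13:15–14:45, 15:30–17:00.
Vera ∩ Noor: 08:00–08:30, 10:45–11:30, 11:45–13:00, 13:15–13:45, 15:30–17:00.
Vera ∩ Noor ∩ Ravi: 11:45–12:45, 15:30–17:00.
Restricted to 08:45–14:30: 11:45–12:45.
Windows ≥ 30 min: 11:45–12:45.
That's 1 window.

1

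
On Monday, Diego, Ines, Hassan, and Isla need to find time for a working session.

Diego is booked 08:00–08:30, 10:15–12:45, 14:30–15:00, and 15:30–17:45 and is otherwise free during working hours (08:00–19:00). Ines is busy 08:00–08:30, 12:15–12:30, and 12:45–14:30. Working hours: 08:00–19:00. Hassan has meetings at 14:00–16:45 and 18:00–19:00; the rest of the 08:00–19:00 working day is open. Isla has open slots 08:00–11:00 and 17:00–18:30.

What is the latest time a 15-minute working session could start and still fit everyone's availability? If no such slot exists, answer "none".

17:45

Diego free within 08:00–19:00: 08:30–10:15, 12:45–14:30, 15:00–15:30, 17:45–19:00.
Ines free within 08:00–19:00: 08:30–12:15, 12:30–12:45, 14:30–19:00.
Hassan free within 08:00–19:00: 08:00–14:00, 16:45–18:00.
Diego ∩ Ines: 08:30–10:15, 15:00–15:30, 17:45–19:00.
Diego ∩ Ines ∩ Hassan: 08:30–10:15, 17:45–18:00.
Diego ∩ Ines ∩ Hassan ∩ Isla: 08:30–10:15, 17:45–18:00.
Windows ≥ 15 min: 08:30–10:15, 17:45–18:00.
Latest start in the last window 17:45–18:00 is 18:00 − 15 min = 17:45.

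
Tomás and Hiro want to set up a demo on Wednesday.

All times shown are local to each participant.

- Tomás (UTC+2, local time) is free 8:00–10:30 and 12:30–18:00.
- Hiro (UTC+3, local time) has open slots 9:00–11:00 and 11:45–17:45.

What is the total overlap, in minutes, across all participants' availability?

Tomás → UTC: 06:00–08:30, 10:30–16:00.
Hiro → UTC: 06:00–08:00, 08:45–14:45.
Tomás ∩ Hiro: 06:00–08:00, 10:30–14:45.
Total common minutes: 120 + 255 = 375.

375 minutes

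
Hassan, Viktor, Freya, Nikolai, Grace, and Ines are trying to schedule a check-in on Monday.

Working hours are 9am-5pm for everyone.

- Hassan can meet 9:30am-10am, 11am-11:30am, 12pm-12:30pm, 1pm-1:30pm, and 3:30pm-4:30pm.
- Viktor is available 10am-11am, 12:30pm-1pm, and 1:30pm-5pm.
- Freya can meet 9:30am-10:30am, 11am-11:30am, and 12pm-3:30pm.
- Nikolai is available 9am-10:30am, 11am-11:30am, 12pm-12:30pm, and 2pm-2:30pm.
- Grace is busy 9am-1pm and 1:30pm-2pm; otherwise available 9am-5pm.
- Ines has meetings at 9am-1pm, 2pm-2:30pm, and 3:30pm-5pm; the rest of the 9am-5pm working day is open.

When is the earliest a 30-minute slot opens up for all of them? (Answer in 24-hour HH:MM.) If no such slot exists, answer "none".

none

Grace free within 09:00–17:00: 13:00–13:30, 14:00–17:00.
Ines free within 09:00–17:00: 13:00–14:00, 14:30–15:30.
Hassan ∩ Viktor: 15:30–16:30.
Hassan ∩ Viktor ∩ Freya: (none).
Hassan ∩ Viktor ∩ Freya ∩ Nikolai: (none).
Hassan ∩ Viktor ∩ Freya ∩ Nikolai ∩ Grace: (none).
Hassan ∩ Viktor ∩ Freya ∩ Nikolai ∩ Grace ∩ Ines: (none).
Windows ≥ 30 min: (none).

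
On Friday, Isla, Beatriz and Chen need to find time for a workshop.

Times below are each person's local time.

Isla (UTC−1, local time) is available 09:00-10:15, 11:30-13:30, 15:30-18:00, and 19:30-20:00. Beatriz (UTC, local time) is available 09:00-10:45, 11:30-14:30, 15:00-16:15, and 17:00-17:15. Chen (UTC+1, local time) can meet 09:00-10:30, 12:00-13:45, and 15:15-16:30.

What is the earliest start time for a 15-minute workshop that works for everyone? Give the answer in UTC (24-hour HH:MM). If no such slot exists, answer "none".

12:30

Isla → UTC: 10:00–11:15, 12:30–14:30, 16:30–19:00, 20:30–21:00.
Beatriz → UTC: 09:00–10:45, 11:30–14:30, 15:00–16:15, 17:00–17:15.
Chen → UTC: 08:00–09:30, 11:00–12:45, 14:15–15:30.
Isla ∩ Beatriz: 10:00–10:45, 12:30–14:30, 17:00–17:15.
Isla ∩ Beatriz ∩ Chen: 12:30–12:45, 14:15–14:30.
Windows ≥ 15 min: 12:30–12:45, 14:15–14:30.
Earliest such window starts at 12:30.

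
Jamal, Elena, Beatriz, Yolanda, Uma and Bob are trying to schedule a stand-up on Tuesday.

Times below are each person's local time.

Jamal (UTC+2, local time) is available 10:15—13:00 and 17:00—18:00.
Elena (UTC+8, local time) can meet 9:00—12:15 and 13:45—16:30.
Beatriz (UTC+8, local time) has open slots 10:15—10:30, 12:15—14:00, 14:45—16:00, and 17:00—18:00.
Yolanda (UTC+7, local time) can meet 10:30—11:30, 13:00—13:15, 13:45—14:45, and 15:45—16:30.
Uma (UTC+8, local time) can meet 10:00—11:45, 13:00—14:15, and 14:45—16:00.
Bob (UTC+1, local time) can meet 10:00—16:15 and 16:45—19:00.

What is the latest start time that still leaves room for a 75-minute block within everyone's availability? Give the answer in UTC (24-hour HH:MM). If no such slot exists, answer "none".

Jamal → UTC: 08:15–11:00, 15:00–16:00.
Elena → UTC: 01:00–04:15, 05:45–08:30.
Beatriz → UTC: 02:15–02:30, 04:15–06:00, 06:45–08:00, 09:00–10:00.
Yolanda → UTC: 03:30–04:30, 06:00–06:15, 06:45–07:45, 08:45–09:30.
Uma → UTC: 02:00–03:45, 05:00–06:15, 06:45–08:00.
Bob → UTC: 09:00–15:15, 15:45–18:00.
Jamal ∩ Elena: 08:15–08:30.
Jamal ∩ Elena ∩ Beatriz: (none).
Jamal ∩ Elena ∩ Beatriz ∩ Yolanda: (none).
Jamal ∩ Elena ∩ Beatriz ∩ Yolanda ∩ Uma: (none).
Jamal ∩ Elena ∩ Beatriz ∩ Yolanda ∩ Uma ∩ Bob: (none).
Windows ≥ 75 min: (none).

none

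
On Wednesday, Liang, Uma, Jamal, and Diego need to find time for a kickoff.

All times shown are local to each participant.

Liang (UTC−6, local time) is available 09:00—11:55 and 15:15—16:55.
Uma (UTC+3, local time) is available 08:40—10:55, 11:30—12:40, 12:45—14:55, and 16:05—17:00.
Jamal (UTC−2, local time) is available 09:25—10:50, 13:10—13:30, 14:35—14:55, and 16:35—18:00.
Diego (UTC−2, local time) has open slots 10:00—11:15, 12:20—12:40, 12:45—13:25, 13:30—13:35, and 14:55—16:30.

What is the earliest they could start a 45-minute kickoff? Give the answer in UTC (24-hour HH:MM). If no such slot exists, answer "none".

Liang → UTC: 15:00–17:55, 21:15–22:55.
Uma → UTC: 05:40–07:55, 08:30–09:40, 09:45–11:55, 13:05–14:00.
Jamal → UTC: 11:25–12:50, 15:10–15:30, 16:35–16:55, 18:35–20:00.
Diego → UTC: 12:00–13:15, 14:20–14:40, 14:45–15:25, 15:30–15:35, 16:55–18:30.
Liang ∩ Uma: (none).
Liang ∩ Uma ∩ Jamal: (none).
Liang ∩ Uma ∩ Jamal ∩ Diego: (none).
Windows ≥ 45 min: (none).

none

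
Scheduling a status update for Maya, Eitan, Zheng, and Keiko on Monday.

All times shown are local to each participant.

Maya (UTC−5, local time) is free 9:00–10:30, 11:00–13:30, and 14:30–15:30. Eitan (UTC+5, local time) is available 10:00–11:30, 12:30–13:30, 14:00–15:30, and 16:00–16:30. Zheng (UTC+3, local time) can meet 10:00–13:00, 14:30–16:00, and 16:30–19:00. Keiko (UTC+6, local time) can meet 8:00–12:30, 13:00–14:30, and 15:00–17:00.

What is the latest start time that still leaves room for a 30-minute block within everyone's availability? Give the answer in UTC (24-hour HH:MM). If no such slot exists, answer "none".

Maya → UTC: 14:00–15:30, 16:00–18:30, 19:30–20:30.
Eitan → UTC: 05:00–06:30, 07:30–08:30, 09:00–10:30, 11:00–11:30.
Zheng → UTC: 07:00–10:00, 11:30–13:00, 13:30–16:00.
Keiko → UTC: 02:00–06:30, 07:00–08:30, 09:00–11:00.
Maya ∩ Eitan: (none).
Maya ∩ Eitan ∩ Zheng: (none).
Maya ∩ Eitan ∩ Zheng ∩ Keiko: (none).
Windows ≥ 30 min: (none).

none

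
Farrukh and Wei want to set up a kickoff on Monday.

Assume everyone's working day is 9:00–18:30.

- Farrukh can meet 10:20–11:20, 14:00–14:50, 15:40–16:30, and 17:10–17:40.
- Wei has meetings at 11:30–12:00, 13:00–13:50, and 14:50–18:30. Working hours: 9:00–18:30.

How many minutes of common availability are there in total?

Wei free within 09:00–18:30: 09:00–11:30, 12:00–13:00, 13:50–14:50.
Farrukh ∩ Wei: 10:20–11:20, 14:00–14:50.
Total common minutes: 60 + 50 = 110.

110 minutes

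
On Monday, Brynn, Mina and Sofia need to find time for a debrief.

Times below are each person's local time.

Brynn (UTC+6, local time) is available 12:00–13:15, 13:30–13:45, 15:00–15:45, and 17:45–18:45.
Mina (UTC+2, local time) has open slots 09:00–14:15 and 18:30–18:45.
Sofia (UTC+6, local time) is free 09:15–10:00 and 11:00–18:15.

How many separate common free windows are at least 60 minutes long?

Brynn → UTC: 06:00–07:15, 07:30–07:45, 09:00–09:45, 11:45–12:45.
Mina → UTC: 07:00–12:15, 16:30–16:45.
Sofia → UTC: 03:15–04:00, 05:00–12:15.
Brynn ∩ Mina: 07:00–07:15, 07:30–07:45, 09:00–09:45, 11:45–12:15.
Brynn ∩ Mina ∩ Sofia: 07:00–07:15, 07:30–07:45, 09:00–09:45, 11:45–12:15.
Windows ≥ 60 min: (none).
That's 0 windows.

0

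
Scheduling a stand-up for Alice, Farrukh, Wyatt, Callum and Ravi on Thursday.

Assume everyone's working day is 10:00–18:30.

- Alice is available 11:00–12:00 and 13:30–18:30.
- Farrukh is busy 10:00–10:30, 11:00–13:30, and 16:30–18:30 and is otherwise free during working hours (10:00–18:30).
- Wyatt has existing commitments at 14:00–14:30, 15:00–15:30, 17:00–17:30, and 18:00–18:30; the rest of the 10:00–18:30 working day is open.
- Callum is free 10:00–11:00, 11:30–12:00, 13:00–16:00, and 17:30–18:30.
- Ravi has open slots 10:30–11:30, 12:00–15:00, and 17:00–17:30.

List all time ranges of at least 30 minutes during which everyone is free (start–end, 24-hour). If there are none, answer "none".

Farrukh free within 10:00–18:30: 10:30–11:00, 13:30–16:30.
Wyatt free within 10:00–18:30: 10:00–14:00, 14:30–15:00, 15:30–17:00, 17:30–18:00.
Alice ∩ Farrukh: 13:30–16:30.
Alice ∩ Farrukh ∩ Wyatt: 13:30–14:00, 14:30–15:00, 15:30–16:30.
Alice ∩ Farrukh ∩ Wyatt ∩ Callum: 13:30–14:00, 14:30–15:00, 15:30–16:00.
Alice ∩ Farrukh ∩ Wyatt ∩ Callum ∩ Ravi: 13:30–14:00, 14:30–15:00.
Windows ≥ 30 min: 13:30–14:00, 14:30–15:00.

13:30–14:00, 14:30–15:00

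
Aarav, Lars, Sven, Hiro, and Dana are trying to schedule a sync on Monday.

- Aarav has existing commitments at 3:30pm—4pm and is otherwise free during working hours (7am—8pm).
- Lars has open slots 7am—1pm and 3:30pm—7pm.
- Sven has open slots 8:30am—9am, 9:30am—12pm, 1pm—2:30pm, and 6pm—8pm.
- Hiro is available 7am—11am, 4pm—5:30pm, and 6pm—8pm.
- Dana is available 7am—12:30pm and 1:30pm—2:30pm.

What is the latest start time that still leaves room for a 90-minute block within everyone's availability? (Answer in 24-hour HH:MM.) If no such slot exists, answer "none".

Aarav free within 07:00–20:00: 07:00–15:30, 16:00–20:00.
Aarav ∩ Lars: 07:00–13:00, 16:00–19:00.
Aarav ∩ Lars ∩ Sven: 08:30–09:00, 09:30–12:00, 18:00–19:00.
Aarav ∩ Lars ∩ Sven ∩ Hiro: 08:30–09:00, 09:30–11:00, 18:00–19:00.
Aarav ∩ Lars ∩ Sven ∩ Hiro ∩ Dana: 08:30–09:00, 09:30–11:00.
Windows ≥ 90 min: 09:30–11:00.
Latest start in the last window 09:30–11:00 is 11:00 − 90 min = 09:30.

09:30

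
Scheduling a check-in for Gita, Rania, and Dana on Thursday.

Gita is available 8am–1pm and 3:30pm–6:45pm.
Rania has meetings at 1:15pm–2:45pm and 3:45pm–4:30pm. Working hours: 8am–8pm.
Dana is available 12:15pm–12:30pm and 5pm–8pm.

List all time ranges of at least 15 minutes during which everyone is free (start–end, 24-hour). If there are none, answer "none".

Rania free within 08:00–20:00: 08:00–13:15, 14:45–15:45, 16:30–20:00.
Gita ∩ Rania: 08:00–13:00, 15:30–15:45, 16:30–18:45.
Gita ∩ Rania ∩ Dana: 12:15–12:30, 17:00–18:45.
Windows ≥ 15 min: 12:15–12:30, 17:00–18:45.

12:15–12:30, 17:00–18:45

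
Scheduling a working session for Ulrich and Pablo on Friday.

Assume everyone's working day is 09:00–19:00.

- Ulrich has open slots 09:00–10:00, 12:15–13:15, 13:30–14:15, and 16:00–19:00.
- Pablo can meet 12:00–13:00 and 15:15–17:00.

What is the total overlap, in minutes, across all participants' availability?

Ulrich ∩ Pablo: 12:15–13:00, 16:00–17:00.
Total common minutes: 45 + 60 = 105.

105 minutes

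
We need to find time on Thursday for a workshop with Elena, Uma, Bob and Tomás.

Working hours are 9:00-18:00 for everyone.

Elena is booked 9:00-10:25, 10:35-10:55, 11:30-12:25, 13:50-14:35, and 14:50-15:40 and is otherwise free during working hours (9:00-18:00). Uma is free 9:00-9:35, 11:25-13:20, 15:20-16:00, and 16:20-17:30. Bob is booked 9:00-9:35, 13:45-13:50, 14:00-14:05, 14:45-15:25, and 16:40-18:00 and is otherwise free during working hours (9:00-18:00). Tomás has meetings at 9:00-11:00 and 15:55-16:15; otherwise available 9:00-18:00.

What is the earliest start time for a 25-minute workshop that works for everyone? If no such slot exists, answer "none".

12:25

Elena free within 09:00–18:00: 10:25–10:35, 10:55–11:30, 12:25–13:50, 14:35–14:50, 15:40–18:00.
Bob free within 09:00–18:00: 09:35–13:45, 13:50–14:00, 14:05–14:45, 15:25–16:40.
Tomás free within 09:00–18:00: 11:00–15:55, 16:15–18:00.
Elena ∩ Uma: 11:25–11:30, 12:25–13:20, 15:40–16:00, 16:20–17:30.
Elena ∩ Uma ∩ Bob: 11:25–11:30, 12:25–13:20, 15:40–16:00, 16:20–16:40.
Elena ∩ Uma ∩ Bob ∩ Tomás: 11:25–11:30, 12:25–13:20, 15:40–15:55, 16:20–16:40.
Windows ≥ 25 min: 12:25–13:20.
Earliest such window starts at 12:25.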